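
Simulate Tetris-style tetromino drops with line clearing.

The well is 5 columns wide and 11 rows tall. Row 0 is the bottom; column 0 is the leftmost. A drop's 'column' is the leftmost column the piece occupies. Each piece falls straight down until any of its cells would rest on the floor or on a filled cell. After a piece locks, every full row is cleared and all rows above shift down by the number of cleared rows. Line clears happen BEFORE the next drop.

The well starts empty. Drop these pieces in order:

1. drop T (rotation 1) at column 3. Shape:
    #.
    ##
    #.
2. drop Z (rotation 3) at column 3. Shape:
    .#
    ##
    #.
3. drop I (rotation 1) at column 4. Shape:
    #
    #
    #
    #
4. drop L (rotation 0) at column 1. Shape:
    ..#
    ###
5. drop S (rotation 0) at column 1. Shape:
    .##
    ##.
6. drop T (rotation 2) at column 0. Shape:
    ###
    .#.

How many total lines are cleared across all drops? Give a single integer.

Answer: 0

Derivation:
Drop 1: T rot1 at col 3 lands with bottom-row=0; cleared 0 line(s) (total 0); column heights now [0 0 0 3 2], max=3
Drop 2: Z rot3 at col 3 lands with bottom-row=3; cleared 0 line(s) (total 0); column heights now [0 0 0 5 6], max=6
Drop 3: I rot1 at col 4 lands with bottom-row=6; cleared 0 line(s) (total 0); column heights now [0 0 0 5 10], max=10
Drop 4: L rot0 at col 1 lands with bottom-row=5; cleared 0 line(s) (total 0); column heights now [0 6 6 7 10], max=10
Drop 5: S rot0 at col 1 lands with bottom-row=6; cleared 0 line(s) (total 0); column heights now [0 7 8 8 10], max=10
Drop 6: T rot2 at col 0 lands with bottom-row=7; cleared 0 line(s) (total 0); column heights now [9 9 9 8 10], max=10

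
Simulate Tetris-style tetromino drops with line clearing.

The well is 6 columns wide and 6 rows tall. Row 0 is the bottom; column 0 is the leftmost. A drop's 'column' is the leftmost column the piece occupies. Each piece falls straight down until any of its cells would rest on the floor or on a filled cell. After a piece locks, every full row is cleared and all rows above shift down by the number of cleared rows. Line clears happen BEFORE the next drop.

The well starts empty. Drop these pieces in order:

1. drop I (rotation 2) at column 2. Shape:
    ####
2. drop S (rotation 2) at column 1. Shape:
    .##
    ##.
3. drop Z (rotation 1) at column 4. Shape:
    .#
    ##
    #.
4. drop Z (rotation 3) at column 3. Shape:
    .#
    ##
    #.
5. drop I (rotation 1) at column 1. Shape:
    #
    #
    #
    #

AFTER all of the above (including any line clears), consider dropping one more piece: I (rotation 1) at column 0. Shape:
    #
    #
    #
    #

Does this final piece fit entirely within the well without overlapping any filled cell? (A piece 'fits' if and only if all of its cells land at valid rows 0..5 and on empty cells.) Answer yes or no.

Drop 1: I rot2 at col 2 lands with bottom-row=0; cleared 0 line(s) (total 0); column heights now [0 0 1 1 1 1], max=1
Drop 2: S rot2 at col 1 lands with bottom-row=1; cleared 0 line(s) (total 0); column heights now [0 2 3 3 1 1], max=3
Drop 3: Z rot1 at col 4 lands with bottom-row=1; cleared 0 line(s) (total 0); column heights now [0 2 3 3 3 4], max=4
Drop 4: Z rot3 at col 3 lands with bottom-row=3; cleared 0 line(s) (total 0); column heights now [0 2 3 5 6 4], max=6
Drop 5: I rot1 at col 1 lands with bottom-row=2; cleared 0 line(s) (total 0); column heights now [0 6 3 5 6 4], max=6
Test piece I rot1 at col 0 (width 1): heights before test = [0 6 3 5 6 4]; fits = True

Answer: yes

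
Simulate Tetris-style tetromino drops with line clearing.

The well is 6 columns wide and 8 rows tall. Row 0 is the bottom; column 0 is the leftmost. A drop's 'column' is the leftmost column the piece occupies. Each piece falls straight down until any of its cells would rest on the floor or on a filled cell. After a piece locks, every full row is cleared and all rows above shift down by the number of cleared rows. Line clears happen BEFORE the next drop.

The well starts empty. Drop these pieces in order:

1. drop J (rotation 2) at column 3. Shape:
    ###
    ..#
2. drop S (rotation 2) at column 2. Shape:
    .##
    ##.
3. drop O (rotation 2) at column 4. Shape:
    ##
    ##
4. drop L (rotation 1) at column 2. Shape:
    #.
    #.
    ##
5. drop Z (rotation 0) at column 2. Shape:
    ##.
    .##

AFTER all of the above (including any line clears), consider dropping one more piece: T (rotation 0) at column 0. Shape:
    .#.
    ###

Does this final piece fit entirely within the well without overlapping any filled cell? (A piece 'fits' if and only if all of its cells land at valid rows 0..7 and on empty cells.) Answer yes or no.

Drop 1: J rot2 at col 3 lands with bottom-row=0; cleared 0 line(s) (total 0); column heights now [0 0 0 2 2 2], max=2
Drop 2: S rot2 at col 2 lands with bottom-row=2; cleared 0 line(s) (total 0); column heights now [0 0 3 4 4 2], max=4
Drop 3: O rot2 at col 4 lands with bottom-row=4; cleared 0 line(s) (total 0); column heights now [0 0 3 4 6 6], max=6
Drop 4: L rot1 at col 2 lands with bottom-row=4; cleared 0 line(s) (total 0); column heights now [0 0 7 5 6 6], max=7
Drop 5: Z rot0 at col 2 lands with bottom-row=6; cleared 0 line(s) (total 0); column heights now [0 0 8 8 7 6], max=8
Test piece T rot0 at col 0 (width 3): heights before test = [0 0 8 8 7 6]; fits = False

Answer: no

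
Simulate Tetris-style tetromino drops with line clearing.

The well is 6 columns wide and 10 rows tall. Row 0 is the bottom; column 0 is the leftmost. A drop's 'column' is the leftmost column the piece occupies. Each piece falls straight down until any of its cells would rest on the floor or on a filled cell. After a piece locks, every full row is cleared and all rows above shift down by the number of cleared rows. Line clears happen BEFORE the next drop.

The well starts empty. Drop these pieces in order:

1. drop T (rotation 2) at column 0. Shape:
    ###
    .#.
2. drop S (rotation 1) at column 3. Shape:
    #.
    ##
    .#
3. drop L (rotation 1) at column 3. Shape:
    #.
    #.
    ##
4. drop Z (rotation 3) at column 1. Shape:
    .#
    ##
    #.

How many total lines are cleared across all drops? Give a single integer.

Answer: 0

Derivation:
Drop 1: T rot2 at col 0 lands with bottom-row=0; cleared 0 line(s) (total 0); column heights now [2 2 2 0 0 0], max=2
Drop 2: S rot1 at col 3 lands with bottom-row=0; cleared 0 line(s) (total 0); column heights now [2 2 2 3 2 0], max=3
Drop 3: L rot1 at col 3 lands with bottom-row=3; cleared 0 line(s) (total 0); column heights now [2 2 2 6 4 0], max=6
Drop 4: Z rot3 at col 1 lands with bottom-row=2; cleared 0 line(s) (total 0); column heights now [2 4 5 6 4 0], max=6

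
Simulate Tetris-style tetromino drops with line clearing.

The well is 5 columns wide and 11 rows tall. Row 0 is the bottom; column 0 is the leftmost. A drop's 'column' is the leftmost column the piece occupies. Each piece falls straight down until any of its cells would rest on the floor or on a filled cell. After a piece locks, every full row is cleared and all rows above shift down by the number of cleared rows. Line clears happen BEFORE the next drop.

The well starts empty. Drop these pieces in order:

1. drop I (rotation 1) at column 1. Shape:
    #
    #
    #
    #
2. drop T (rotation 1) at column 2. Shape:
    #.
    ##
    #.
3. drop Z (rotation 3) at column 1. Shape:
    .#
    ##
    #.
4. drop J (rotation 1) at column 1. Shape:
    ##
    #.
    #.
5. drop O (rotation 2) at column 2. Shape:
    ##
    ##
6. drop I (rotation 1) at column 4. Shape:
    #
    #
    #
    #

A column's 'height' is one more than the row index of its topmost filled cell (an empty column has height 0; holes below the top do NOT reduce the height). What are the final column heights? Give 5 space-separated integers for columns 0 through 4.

Drop 1: I rot1 at col 1 lands with bottom-row=0; cleared 0 line(s) (total 0); column heights now [0 4 0 0 0], max=4
Drop 2: T rot1 at col 2 lands with bottom-row=0; cleared 0 line(s) (total 0); column heights now [0 4 3 2 0], max=4
Drop 3: Z rot3 at col 1 lands with bottom-row=4; cleared 0 line(s) (total 0); column heights now [0 6 7 2 0], max=7
Drop 4: J rot1 at col 1 lands with bottom-row=6; cleared 0 line(s) (total 0); column heights now [0 9 9 2 0], max=9
Drop 5: O rot2 at col 2 lands with bottom-row=9; cleared 0 line(s) (total 0); column heights now [0 9 11 11 0], max=11
Drop 6: I rot1 at col 4 lands with bottom-row=0; cleared 0 line(s) (total 0); column heights now [0 9 11 11 4], max=11

Answer: 0 9 11 11 4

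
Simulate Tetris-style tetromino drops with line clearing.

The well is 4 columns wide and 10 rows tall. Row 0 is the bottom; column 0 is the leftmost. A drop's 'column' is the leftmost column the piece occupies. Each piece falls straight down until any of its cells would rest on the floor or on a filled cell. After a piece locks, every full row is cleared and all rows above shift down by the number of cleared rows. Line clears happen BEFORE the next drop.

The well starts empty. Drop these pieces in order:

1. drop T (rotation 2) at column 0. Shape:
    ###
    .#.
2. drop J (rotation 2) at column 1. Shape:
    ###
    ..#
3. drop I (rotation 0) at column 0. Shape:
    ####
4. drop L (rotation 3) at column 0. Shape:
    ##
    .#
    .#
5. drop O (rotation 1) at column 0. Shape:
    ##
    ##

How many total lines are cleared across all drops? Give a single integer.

Answer: 2

Derivation:
Drop 1: T rot2 at col 0 lands with bottom-row=0; cleared 0 line(s) (total 0); column heights now [2 2 2 0], max=2
Drop 2: J rot2 at col 1 lands with bottom-row=1; cleared 1 line(s) (total 1); column heights now [0 2 2 2], max=2
Drop 3: I rot0 at col 0 lands with bottom-row=2; cleared 1 line(s) (total 2); column heights now [0 2 2 2], max=2
Drop 4: L rot3 at col 0 lands with bottom-row=2; cleared 0 line(s) (total 2); column heights now [5 5 2 2], max=5
Drop 5: O rot1 at col 0 lands with bottom-row=5; cleared 0 line(s) (total 2); column heights now [7 7 2 2], max=7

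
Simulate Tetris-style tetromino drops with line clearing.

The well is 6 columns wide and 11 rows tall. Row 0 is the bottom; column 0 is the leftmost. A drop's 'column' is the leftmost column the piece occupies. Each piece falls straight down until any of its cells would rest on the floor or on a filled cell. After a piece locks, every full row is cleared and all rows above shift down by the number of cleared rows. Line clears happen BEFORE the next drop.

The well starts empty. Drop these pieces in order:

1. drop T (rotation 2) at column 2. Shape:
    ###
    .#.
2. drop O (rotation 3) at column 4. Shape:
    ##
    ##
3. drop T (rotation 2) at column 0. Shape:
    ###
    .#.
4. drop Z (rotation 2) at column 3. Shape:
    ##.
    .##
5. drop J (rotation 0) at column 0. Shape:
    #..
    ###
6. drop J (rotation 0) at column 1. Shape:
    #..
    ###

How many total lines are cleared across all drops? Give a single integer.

Drop 1: T rot2 at col 2 lands with bottom-row=0; cleared 0 line(s) (total 0); column heights now [0 0 2 2 2 0], max=2
Drop 2: O rot3 at col 4 lands with bottom-row=2; cleared 0 line(s) (total 0); column heights now [0 0 2 2 4 4], max=4
Drop 3: T rot2 at col 0 lands with bottom-row=1; cleared 0 line(s) (total 0); column heights now [3 3 3 2 4 4], max=4
Drop 4: Z rot2 at col 3 lands with bottom-row=4; cleared 0 line(s) (total 0); column heights now [3 3 3 6 6 5], max=6
Drop 5: J rot0 at col 0 lands with bottom-row=3; cleared 0 line(s) (total 0); column heights now [5 4 4 6 6 5], max=6
Drop 6: J rot0 at col 1 lands with bottom-row=6; cleared 0 line(s) (total 0); column heights now [5 8 7 7 6 5], max=8

Answer: 0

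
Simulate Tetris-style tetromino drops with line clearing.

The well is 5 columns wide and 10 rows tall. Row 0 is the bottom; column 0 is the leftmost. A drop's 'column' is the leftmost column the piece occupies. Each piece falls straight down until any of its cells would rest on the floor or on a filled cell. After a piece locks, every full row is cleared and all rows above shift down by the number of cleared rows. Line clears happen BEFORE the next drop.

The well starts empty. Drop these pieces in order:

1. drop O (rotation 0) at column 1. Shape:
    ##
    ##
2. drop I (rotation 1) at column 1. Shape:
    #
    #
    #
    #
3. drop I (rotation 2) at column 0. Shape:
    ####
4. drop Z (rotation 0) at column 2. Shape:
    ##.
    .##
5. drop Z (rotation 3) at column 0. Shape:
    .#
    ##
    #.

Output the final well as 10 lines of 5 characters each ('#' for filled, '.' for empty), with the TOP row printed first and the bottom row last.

Drop 1: O rot0 at col 1 lands with bottom-row=0; cleared 0 line(s) (total 0); column heights now [0 2 2 0 0], max=2
Drop 2: I rot1 at col 1 lands with bottom-row=2; cleared 0 line(s) (total 0); column heights now [0 6 2 0 0], max=6
Drop 3: I rot2 at col 0 lands with bottom-row=6; cleared 0 line(s) (total 0); column heights now [7 7 7 7 0], max=7
Drop 4: Z rot0 at col 2 lands with bottom-row=7; cleared 0 line(s) (total 0); column heights now [7 7 9 9 8], max=9
Drop 5: Z rot3 at col 0 lands with bottom-row=7; cleared 0 line(s) (total 0); column heights now [9 10 9 9 8], max=10

Answer: .#...
####.
#..##
####.
.#...
.#...
.#...
.#...
.##..
.##..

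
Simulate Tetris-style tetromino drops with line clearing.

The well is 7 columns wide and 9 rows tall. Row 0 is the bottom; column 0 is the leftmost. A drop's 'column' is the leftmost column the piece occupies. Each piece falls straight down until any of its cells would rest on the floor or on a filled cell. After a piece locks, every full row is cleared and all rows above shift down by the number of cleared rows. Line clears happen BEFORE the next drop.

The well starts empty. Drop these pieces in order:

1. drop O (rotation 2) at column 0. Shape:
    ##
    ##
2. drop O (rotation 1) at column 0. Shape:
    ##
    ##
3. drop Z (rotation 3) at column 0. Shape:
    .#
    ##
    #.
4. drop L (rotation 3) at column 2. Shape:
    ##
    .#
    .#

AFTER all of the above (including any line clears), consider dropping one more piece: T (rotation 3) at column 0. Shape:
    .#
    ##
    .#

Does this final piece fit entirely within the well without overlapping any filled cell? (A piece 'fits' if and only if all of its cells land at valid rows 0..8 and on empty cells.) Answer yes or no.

Drop 1: O rot2 at col 0 lands with bottom-row=0; cleared 0 line(s) (total 0); column heights now [2 2 0 0 0 0 0], max=2
Drop 2: O rot1 at col 0 lands with bottom-row=2; cleared 0 line(s) (total 0); column heights now [4 4 0 0 0 0 0], max=4
Drop 3: Z rot3 at col 0 lands with bottom-row=4; cleared 0 line(s) (total 0); column heights now [6 7 0 0 0 0 0], max=7
Drop 4: L rot3 at col 2 lands with bottom-row=0; cleared 0 line(s) (total 0); column heights now [6 7 3 3 0 0 0], max=7
Test piece T rot3 at col 0 (width 2): heights before test = [6 7 3 3 0 0 0]; fits = False

Answer: no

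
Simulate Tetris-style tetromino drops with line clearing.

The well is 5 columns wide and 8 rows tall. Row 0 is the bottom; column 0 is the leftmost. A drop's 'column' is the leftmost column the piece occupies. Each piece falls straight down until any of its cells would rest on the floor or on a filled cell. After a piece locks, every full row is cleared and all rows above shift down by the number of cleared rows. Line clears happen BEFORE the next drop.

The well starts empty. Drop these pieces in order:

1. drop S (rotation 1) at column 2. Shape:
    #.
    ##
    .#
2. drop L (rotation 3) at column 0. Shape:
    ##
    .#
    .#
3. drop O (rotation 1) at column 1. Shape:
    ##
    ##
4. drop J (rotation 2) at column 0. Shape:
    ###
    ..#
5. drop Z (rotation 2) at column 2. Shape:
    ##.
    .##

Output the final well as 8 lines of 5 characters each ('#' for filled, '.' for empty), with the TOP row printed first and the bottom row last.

Answer: .....
..##.
..#..
.##..
.##..
###..
.###.
.#.#.

Derivation:
Drop 1: S rot1 at col 2 lands with bottom-row=0; cleared 0 line(s) (total 0); column heights now [0 0 3 2 0], max=3
Drop 2: L rot3 at col 0 lands with bottom-row=0; cleared 0 line(s) (total 0); column heights now [3 3 3 2 0], max=3
Drop 3: O rot1 at col 1 lands with bottom-row=3; cleared 0 line(s) (total 0); column heights now [3 5 5 2 0], max=5
Drop 4: J rot2 at col 0 lands with bottom-row=5; cleared 0 line(s) (total 0); column heights now [7 7 7 2 0], max=7
Drop 5: Z rot2 at col 2 lands with bottom-row=6; cleared 1 line(s) (total 1); column heights now [3 5 7 7 0], max=7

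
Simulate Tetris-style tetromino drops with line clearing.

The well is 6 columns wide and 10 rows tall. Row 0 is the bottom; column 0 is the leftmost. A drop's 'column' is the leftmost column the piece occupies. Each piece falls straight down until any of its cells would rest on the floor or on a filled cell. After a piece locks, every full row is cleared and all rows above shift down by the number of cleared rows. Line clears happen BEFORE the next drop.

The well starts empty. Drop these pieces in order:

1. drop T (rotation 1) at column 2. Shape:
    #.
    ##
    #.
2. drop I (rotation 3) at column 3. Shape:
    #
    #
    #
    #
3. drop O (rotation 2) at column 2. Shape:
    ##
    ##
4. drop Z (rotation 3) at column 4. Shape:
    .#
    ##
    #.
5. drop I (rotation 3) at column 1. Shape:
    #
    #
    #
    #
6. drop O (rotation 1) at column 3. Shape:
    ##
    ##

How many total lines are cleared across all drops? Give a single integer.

Answer: 0

Derivation:
Drop 1: T rot1 at col 2 lands with bottom-row=0; cleared 0 line(s) (total 0); column heights now [0 0 3 2 0 0], max=3
Drop 2: I rot3 at col 3 lands with bottom-row=2; cleared 0 line(s) (total 0); column heights now [0 0 3 6 0 0], max=6
Drop 3: O rot2 at col 2 lands with bottom-row=6; cleared 0 line(s) (total 0); column heights now [0 0 8 8 0 0], max=8
Drop 4: Z rot3 at col 4 lands with bottom-row=0; cleared 0 line(s) (total 0); column heights now [0 0 8 8 2 3], max=8
Drop 5: I rot3 at col 1 lands with bottom-row=0; cleared 0 line(s) (total 0); column heights now [0 4 8 8 2 3], max=8
Drop 6: O rot1 at col 3 lands with bottom-row=8; cleared 0 line(s) (total 0); column heights now [0 4 8 10 10 3], max=10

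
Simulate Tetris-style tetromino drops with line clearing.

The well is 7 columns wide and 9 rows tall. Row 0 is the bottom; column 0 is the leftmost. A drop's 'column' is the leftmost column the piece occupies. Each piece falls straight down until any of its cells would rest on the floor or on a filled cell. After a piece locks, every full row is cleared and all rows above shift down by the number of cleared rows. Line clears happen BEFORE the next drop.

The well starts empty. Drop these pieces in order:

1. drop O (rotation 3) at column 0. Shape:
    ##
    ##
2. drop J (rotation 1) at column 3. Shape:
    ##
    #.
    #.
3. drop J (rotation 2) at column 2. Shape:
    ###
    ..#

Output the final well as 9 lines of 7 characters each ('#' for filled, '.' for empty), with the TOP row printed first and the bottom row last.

Answer: .......
.......
.......
.......
..###..
....#..
...##..
##.#...
##.#...

Derivation:
Drop 1: O rot3 at col 0 lands with bottom-row=0; cleared 0 line(s) (total 0); column heights now [2 2 0 0 0 0 0], max=2
Drop 2: J rot1 at col 3 lands with bottom-row=0; cleared 0 line(s) (total 0); column heights now [2 2 0 3 3 0 0], max=3
Drop 3: J rot2 at col 2 lands with bottom-row=3; cleared 0 line(s) (total 0); column heights now [2 2 5 5 5 0 0], max=5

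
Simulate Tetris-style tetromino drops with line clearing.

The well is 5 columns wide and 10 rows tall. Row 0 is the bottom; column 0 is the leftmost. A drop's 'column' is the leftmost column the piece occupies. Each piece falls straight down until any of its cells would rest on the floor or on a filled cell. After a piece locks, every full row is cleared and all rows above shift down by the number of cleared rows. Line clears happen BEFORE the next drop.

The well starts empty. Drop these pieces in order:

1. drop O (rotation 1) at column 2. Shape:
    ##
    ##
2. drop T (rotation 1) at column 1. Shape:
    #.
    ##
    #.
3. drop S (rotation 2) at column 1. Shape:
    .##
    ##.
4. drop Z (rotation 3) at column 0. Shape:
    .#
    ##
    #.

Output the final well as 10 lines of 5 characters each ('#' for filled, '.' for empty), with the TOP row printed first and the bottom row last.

Answer: .....
.....
.....
.#...
####.
###..
.#...
.##..
.###.
..##.

Derivation:
Drop 1: O rot1 at col 2 lands with bottom-row=0; cleared 0 line(s) (total 0); column heights now [0 0 2 2 0], max=2
Drop 2: T rot1 at col 1 lands with bottom-row=1; cleared 0 line(s) (total 0); column heights now [0 4 3 2 0], max=4
Drop 3: S rot2 at col 1 lands with bottom-row=4; cleared 0 line(s) (total 0); column heights now [0 5 6 6 0], max=6
Drop 4: Z rot3 at col 0 lands with bottom-row=4; cleared 0 line(s) (total 0); column heights now [6 7 6 6 0], max=7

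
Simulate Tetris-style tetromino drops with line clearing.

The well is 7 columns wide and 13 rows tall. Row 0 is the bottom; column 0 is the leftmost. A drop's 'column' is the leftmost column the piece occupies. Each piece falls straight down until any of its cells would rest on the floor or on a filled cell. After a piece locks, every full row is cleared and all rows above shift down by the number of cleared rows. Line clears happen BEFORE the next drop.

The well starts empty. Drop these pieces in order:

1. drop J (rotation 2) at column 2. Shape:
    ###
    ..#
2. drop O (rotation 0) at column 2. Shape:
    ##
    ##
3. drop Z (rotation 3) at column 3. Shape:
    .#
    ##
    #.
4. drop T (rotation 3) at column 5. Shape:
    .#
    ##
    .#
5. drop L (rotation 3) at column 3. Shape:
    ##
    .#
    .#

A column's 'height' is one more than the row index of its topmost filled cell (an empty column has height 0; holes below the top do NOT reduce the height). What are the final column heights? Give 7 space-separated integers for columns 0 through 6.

Answer: 0 0 4 10 10 2 3

Derivation:
Drop 1: J rot2 at col 2 lands with bottom-row=0; cleared 0 line(s) (total 0); column heights now [0 0 2 2 2 0 0], max=2
Drop 2: O rot0 at col 2 lands with bottom-row=2; cleared 0 line(s) (total 0); column heights now [0 0 4 4 2 0 0], max=4
Drop 3: Z rot3 at col 3 lands with bottom-row=4; cleared 0 line(s) (total 0); column heights now [0 0 4 6 7 0 0], max=7
Drop 4: T rot3 at col 5 lands with bottom-row=0; cleared 0 line(s) (total 0); column heights now [0 0 4 6 7 2 3], max=7
Drop 5: L rot3 at col 3 lands with bottom-row=7; cleared 0 line(s) (total 0); column heights now [0 0 4 10 10 2 3], max=10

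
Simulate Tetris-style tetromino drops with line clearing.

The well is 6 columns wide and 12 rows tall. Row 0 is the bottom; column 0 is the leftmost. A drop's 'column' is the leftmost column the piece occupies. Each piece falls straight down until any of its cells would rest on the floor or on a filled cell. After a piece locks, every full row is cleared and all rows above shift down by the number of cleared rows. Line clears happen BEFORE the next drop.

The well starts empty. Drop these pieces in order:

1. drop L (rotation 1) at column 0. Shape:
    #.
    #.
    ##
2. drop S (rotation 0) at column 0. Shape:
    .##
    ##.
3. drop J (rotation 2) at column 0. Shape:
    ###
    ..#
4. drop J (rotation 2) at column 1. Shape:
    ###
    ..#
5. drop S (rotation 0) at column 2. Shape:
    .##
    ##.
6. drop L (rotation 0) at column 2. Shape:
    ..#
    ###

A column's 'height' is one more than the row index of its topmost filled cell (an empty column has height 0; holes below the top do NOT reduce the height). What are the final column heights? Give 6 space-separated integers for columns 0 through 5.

Drop 1: L rot1 at col 0 lands with bottom-row=0; cleared 0 line(s) (total 0); column heights now [3 1 0 0 0 0], max=3
Drop 2: S rot0 at col 0 lands with bottom-row=3; cleared 0 line(s) (total 0); column heights now [4 5 5 0 0 0], max=5
Drop 3: J rot2 at col 0 lands with bottom-row=5; cleared 0 line(s) (total 0); column heights now [7 7 7 0 0 0], max=7
Drop 4: J rot2 at col 1 lands with bottom-row=6; cleared 0 line(s) (total 0); column heights now [7 8 8 8 0 0], max=8
Drop 5: S rot0 at col 2 lands with bottom-row=8; cleared 0 line(s) (total 0); column heights now [7 8 9 10 10 0], max=10
Drop 6: L rot0 at col 2 lands with bottom-row=10; cleared 0 line(s) (total 0); column heights now [7 8 11 11 12 0], max=12

Answer: 7 8 11 11 12 0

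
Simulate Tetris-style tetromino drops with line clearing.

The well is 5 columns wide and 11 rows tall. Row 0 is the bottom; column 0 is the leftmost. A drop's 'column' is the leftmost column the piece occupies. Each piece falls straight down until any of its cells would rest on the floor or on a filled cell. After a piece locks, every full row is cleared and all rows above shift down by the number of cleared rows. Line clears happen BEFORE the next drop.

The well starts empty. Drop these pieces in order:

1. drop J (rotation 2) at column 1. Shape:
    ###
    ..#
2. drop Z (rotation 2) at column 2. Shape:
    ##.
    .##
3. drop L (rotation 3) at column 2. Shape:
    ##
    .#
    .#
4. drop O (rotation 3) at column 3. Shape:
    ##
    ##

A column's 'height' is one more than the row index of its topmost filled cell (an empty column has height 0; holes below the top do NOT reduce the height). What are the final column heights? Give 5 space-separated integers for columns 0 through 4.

Answer: 0 2 7 9 9

Derivation:
Drop 1: J rot2 at col 1 lands with bottom-row=0; cleared 0 line(s) (total 0); column heights now [0 2 2 2 0], max=2
Drop 2: Z rot2 at col 2 lands with bottom-row=2; cleared 0 line(s) (total 0); column heights now [0 2 4 4 3], max=4
Drop 3: L rot3 at col 2 lands with bottom-row=4; cleared 0 line(s) (total 0); column heights now [0 2 7 7 3], max=7
Drop 4: O rot3 at col 3 lands with bottom-row=7; cleared 0 line(s) (total 0); column heights now [0 2 7 9 9], max=9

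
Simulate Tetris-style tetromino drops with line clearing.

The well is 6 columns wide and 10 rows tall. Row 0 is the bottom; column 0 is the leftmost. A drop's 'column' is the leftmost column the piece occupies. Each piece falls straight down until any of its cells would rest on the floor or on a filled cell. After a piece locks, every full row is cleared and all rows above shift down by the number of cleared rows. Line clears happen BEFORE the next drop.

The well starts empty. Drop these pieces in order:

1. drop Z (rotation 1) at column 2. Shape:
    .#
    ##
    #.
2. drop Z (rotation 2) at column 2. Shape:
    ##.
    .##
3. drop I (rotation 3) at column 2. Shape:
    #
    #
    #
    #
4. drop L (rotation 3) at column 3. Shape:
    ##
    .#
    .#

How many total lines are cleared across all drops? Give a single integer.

Drop 1: Z rot1 at col 2 lands with bottom-row=0; cleared 0 line(s) (total 0); column heights now [0 0 2 3 0 0], max=3
Drop 2: Z rot2 at col 2 lands with bottom-row=3; cleared 0 line(s) (total 0); column heights now [0 0 5 5 4 0], max=5
Drop 3: I rot3 at col 2 lands with bottom-row=5; cleared 0 line(s) (total 0); column heights now [0 0 9 5 4 0], max=9
Drop 4: L rot3 at col 3 lands with bottom-row=4; cleared 0 line(s) (total 0); column heights now [0 0 9 7 7 0], max=9

Answer: 0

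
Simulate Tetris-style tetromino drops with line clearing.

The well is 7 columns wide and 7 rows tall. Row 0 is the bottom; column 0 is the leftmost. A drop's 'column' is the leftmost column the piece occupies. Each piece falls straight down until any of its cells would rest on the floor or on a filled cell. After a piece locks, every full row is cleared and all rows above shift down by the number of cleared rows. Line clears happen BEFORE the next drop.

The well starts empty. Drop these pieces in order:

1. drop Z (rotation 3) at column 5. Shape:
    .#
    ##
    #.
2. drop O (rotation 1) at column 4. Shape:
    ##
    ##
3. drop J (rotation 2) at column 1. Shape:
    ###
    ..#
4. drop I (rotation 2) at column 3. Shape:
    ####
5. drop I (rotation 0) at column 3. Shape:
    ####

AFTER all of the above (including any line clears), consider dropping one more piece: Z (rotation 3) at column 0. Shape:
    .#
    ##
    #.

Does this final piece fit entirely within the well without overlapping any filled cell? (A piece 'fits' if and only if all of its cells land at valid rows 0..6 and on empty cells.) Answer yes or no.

Answer: yes

Derivation:
Drop 1: Z rot3 at col 5 lands with bottom-row=0; cleared 0 line(s) (total 0); column heights now [0 0 0 0 0 2 3], max=3
Drop 2: O rot1 at col 4 lands with bottom-row=2; cleared 0 line(s) (total 0); column heights now [0 0 0 0 4 4 3], max=4
Drop 3: J rot2 at col 1 lands with bottom-row=0; cleared 0 line(s) (total 0); column heights now [0 2 2 2 4 4 3], max=4
Drop 4: I rot2 at col 3 lands with bottom-row=4; cleared 0 line(s) (total 0); column heights now [0 2 2 5 5 5 5], max=5
Drop 5: I rot0 at col 3 lands with bottom-row=5; cleared 0 line(s) (total 0); column heights now [0 2 2 6 6 6 6], max=6
Test piece Z rot3 at col 0 (width 2): heights before test = [0 2 2 6 6 6 6]; fits = True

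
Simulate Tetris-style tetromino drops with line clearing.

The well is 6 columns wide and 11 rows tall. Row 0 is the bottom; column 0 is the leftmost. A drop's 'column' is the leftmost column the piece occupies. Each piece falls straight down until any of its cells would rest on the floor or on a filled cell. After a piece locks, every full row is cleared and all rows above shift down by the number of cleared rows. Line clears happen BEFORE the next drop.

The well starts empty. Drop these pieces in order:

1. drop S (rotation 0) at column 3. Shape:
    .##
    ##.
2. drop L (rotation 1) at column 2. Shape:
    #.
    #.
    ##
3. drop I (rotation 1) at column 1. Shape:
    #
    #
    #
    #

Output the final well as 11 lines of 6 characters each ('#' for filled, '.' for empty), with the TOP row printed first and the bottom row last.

Drop 1: S rot0 at col 3 lands with bottom-row=0; cleared 0 line(s) (total 0); column heights now [0 0 0 1 2 2], max=2
Drop 2: L rot1 at col 2 lands with bottom-row=1; cleared 0 line(s) (total 0); column heights now [0 0 4 2 2 2], max=4
Drop 3: I rot1 at col 1 lands with bottom-row=0; cleared 0 line(s) (total 0); column heights now [0 4 4 2 2 2], max=4

Answer: ......
......
......
......
......
......
......
.##...
.##...
.#####
.#.##.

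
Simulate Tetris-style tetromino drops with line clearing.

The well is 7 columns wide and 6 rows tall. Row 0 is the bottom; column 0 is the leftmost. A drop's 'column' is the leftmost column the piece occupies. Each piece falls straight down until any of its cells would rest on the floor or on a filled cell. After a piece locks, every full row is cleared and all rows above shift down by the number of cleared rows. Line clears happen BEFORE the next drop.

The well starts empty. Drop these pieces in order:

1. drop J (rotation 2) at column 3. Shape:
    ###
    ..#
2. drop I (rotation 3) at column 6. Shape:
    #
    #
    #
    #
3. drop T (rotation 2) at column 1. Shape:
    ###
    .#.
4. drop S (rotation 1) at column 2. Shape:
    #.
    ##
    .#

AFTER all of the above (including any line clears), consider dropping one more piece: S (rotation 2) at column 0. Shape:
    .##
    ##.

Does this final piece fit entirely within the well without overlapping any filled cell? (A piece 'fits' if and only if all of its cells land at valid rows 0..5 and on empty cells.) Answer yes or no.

Drop 1: J rot2 at col 3 lands with bottom-row=0; cleared 0 line(s) (total 0); column heights now [0 0 0 2 2 2 0], max=2
Drop 2: I rot3 at col 6 lands with bottom-row=0; cleared 0 line(s) (total 0); column heights now [0 0 0 2 2 2 4], max=4
Drop 3: T rot2 at col 1 lands with bottom-row=1; cleared 0 line(s) (total 0); column heights now [0 3 3 3 2 2 4], max=4
Drop 4: S rot1 at col 2 lands with bottom-row=3; cleared 0 line(s) (total 0); column heights now [0 3 6 5 2 2 4], max=6
Test piece S rot2 at col 0 (width 3): heights before test = [0 3 6 5 2 2 4]; fits = False

Answer: no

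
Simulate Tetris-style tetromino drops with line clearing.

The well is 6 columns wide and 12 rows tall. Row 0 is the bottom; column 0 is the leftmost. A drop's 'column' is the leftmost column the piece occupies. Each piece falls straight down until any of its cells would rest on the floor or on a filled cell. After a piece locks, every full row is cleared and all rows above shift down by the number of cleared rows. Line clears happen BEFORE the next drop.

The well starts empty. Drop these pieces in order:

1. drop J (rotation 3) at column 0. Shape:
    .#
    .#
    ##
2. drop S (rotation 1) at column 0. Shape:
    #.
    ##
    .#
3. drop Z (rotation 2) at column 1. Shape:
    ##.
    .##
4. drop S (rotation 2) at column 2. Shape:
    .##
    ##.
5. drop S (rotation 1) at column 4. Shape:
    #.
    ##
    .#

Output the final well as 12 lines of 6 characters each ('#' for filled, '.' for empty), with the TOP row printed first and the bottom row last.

Answer: ......
......
....#.
....##
...###
..##..
###...
####..
.#....
.#....
.#....
##....

Derivation:
Drop 1: J rot3 at col 0 lands with bottom-row=0; cleared 0 line(s) (total 0); column heights now [1 3 0 0 0 0], max=3
Drop 2: S rot1 at col 0 lands with bottom-row=3; cleared 0 line(s) (total 0); column heights now [6 5 0 0 0 0], max=6
Drop 3: Z rot2 at col 1 lands with bottom-row=4; cleared 0 line(s) (total 0); column heights now [6 6 6 5 0 0], max=6
Drop 4: S rot2 at col 2 lands with bottom-row=6; cleared 0 line(s) (total 0); column heights now [6 6 7 8 8 0], max=8
Drop 5: S rot1 at col 4 lands with bottom-row=7; cleared 0 line(s) (total 0); column heights now [6 6 7 8 10 9], max=10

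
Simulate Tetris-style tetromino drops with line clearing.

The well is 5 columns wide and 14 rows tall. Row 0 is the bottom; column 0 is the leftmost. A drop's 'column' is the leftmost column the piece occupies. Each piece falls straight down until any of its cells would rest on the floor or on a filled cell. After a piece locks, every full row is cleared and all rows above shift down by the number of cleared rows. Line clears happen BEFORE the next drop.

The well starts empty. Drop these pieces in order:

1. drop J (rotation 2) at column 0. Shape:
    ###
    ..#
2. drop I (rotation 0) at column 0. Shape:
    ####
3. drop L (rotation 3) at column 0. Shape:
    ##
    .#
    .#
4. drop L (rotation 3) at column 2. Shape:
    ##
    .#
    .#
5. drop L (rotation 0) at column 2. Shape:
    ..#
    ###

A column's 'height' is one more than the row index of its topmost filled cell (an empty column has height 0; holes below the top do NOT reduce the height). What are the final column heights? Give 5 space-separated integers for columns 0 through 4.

Answer: 6 6 7 7 8

Derivation:
Drop 1: J rot2 at col 0 lands with bottom-row=0; cleared 0 line(s) (total 0); column heights now [2 2 2 0 0], max=2
Drop 2: I rot0 at col 0 lands with bottom-row=2; cleared 0 line(s) (total 0); column heights now [3 3 3 3 0], max=3
Drop 3: L rot3 at col 0 lands with bottom-row=3; cleared 0 line(s) (total 0); column heights now [6 6 3 3 0], max=6
Drop 4: L rot3 at col 2 lands with bottom-row=3; cleared 0 line(s) (total 0); column heights now [6 6 6 6 0], max=6
Drop 5: L rot0 at col 2 lands with bottom-row=6; cleared 0 line(s) (total 0); column heights now [6 6 7 7 8], max=8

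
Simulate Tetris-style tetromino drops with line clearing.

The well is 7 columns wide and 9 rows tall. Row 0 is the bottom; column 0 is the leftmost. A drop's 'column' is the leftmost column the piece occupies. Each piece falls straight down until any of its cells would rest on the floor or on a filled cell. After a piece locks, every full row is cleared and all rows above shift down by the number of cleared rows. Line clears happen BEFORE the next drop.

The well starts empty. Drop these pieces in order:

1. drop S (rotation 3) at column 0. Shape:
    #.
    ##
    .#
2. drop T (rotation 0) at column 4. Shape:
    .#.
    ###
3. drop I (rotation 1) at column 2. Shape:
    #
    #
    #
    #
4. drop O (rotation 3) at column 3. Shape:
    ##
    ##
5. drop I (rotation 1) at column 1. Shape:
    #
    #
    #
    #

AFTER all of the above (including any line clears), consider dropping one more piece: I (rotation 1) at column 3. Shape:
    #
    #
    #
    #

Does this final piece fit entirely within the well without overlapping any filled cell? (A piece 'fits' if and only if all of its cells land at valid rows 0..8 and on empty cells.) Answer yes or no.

Drop 1: S rot3 at col 0 lands with bottom-row=0; cleared 0 line(s) (total 0); column heights now [3 2 0 0 0 0 0], max=3
Drop 2: T rot0 at col 4 lands with bottom-row=0; cleared 0 line(s) (total 0); column heights now [3 2 0 0 1 2 1], max=3
Drop 3: I rot1 at col 2 lands with bottom-row=0; cleared 0 line(s) (total 0); column heights now [3 2 4 0 1 2 1], max=4
Drop 4: O rot3 at col 3 lands with bottom-row=1; cleared 0 line(s) (total 0); column heights now [3 2 4 3 3 2 1], max=4
Drop 5: I rot1 at col 1 lands with bottom-row=2; cleared 0 line(s) (total 0); column heights now [3 6 4 3 3 2 1], max=6
Test piece I rot1 at col 3 (width 1): heights before test = [3 6 4 3 3 2 1]; fits = True

Answer: yes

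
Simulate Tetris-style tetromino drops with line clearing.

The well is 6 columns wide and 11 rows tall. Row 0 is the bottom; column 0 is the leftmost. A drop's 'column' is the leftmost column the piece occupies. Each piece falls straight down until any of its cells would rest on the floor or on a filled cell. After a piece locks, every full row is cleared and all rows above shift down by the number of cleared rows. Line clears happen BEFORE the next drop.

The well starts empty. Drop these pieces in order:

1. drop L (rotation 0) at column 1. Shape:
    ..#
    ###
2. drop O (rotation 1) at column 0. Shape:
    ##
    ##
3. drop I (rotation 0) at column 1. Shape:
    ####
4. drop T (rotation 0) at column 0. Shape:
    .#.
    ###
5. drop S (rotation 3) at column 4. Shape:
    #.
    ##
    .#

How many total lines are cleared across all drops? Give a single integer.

Drop 1: L rot0 at col 1 lands with bottom-row=0; cleared 0 line(s) (total 0); column heights now [0 1 1 2 0 0], max=2
Drop 2: O rot1 at col 0 lands with bottom-row=1; cleared 0 line(s) (total 0); column heights now [3 3 1 2 0 0], max=3
Drop 3: I rot0 at col 1 lands with bottom-row=3; cleared 0 line(s) (total 0); column heights now [3 4 4 4 4 0], max=4
Drop 4: T rot0 at col 0 lands with bottom-row=4; cleared 0 line(s) (total 0); column heights now [5 6 5 4 4 0], max=6
Drop 5: S rot3 at col 4 lands with bottom-row=3; cleared 0 line(s) (total 0); column heights now [5 6 5 4 6 5], max=6

Answer: 0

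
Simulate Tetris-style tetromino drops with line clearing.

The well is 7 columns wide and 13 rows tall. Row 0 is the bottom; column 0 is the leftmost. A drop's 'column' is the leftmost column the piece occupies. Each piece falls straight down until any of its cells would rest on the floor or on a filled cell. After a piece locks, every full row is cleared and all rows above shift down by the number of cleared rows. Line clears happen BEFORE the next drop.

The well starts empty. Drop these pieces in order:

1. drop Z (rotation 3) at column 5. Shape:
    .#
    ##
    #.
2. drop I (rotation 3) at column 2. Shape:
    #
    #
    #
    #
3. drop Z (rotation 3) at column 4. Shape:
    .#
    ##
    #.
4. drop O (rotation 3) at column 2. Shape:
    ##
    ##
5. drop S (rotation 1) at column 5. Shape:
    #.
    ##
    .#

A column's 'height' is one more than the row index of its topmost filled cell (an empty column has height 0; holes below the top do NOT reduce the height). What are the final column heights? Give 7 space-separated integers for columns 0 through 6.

Answer: 0 0 6 6 3 6 5

Derivation:
Drop 1: Z rot3 at col 5 lands with bottom-row=0; cleared 0 line(s) (total 0); column heights now [0 0 0 0 0 2 3], max=3
Drop 2: I rot3 at col 2 lands with bottom-row=0; cleared 0 line(s) (total 0); column heights now [0 0 4 0 0 2 3], max=4
Drop 3: Z rot3 at col 4 lands with bottom-row=1; cleared 0 line(s) (total 0); column heights now [0 0 4 0 3 4 3], max=4
Drop 4: O rot3 at col 2 lands with bottom-row=4; cleared 0 line(s) (total 0); column heights now [0 0 6 6 3 4 3], max=6
Drop 5: S rot1 at col 5 lands with bottom-row=3; cleared 0 line(s) (total 0); column heights now [0 0 6 6 3 6 5], max=6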